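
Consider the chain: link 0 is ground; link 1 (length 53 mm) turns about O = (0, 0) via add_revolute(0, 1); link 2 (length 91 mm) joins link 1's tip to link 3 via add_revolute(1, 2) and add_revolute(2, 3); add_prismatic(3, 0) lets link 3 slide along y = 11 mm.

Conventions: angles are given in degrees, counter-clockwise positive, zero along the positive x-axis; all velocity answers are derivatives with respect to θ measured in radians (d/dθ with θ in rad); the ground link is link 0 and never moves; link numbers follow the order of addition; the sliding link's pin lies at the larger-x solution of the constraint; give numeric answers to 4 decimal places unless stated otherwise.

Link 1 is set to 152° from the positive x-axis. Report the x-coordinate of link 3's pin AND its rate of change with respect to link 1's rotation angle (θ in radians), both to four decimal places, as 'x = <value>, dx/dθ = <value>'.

geometry: r = 53 mm, L = 91 mm, e = 11 mm
crank pin P = (r cos θ, r sin θ) = (-46.796222, 24.881993)
h = r sin θ − e = 24.881993 − 11 = 13.881993
x = r cos θ + √(L² − h²) = -46.796222 + 89.934922 = 43.138700
dx/dθ = −r sin θ − h·r cos θ/√(L² − h²) (θ in radians; h = 13.881993) = -17.658716

x = 43.1387, dx/dθ = -17.6587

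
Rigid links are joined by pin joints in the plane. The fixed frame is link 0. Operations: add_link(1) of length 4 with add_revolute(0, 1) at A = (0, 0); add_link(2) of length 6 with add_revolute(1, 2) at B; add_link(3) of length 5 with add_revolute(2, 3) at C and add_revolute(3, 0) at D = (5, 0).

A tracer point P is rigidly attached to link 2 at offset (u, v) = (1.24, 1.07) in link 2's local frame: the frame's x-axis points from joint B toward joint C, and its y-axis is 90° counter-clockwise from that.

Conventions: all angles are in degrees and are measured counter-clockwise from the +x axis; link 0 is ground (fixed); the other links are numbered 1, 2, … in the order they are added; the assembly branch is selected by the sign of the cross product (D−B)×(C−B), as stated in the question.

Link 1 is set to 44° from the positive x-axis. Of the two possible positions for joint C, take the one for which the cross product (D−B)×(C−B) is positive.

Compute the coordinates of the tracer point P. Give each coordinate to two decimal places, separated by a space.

A=(0,0), D=(5.00,0)
B = A + 4.00·(cos44°, sin44°) = (2.8774, 2.7786)
|BD| = 3.4966
circle(B,6.00) ∩ circle(D,5.00): a=3.3213, h=4.9969
  candidates: C₊=(8.8644,3.1728) cross=17.472; C₋=(0.9227,-2.8940) cross=-17.472
  branch + wants cross > 0 → take C=(8.8644,3.1728) (cross=17.472)
ex = (C−B)/|BC| = (0.9978,0.0657); ey = (-0.0657,0.9978)
P = B + 1.24·ex + 1.07·ey = (4.0444,3.9278)

4.04 3.93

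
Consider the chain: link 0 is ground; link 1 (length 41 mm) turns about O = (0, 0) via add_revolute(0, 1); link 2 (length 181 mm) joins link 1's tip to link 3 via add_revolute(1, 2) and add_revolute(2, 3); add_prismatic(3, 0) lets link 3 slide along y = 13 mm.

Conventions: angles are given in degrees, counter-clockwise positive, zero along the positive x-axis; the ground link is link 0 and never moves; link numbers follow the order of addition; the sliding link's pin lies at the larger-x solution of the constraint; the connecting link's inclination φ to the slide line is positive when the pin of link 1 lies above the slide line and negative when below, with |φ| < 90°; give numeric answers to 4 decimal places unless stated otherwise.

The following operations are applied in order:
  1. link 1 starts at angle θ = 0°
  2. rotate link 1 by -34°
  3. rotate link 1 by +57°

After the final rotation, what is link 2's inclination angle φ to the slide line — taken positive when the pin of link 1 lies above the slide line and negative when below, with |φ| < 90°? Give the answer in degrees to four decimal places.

geometry: r = 41 mm, L = 181 mm, e = 13 mm; θ starts at 0°
rotate link 1 by -34°: θ ← 0° -34° = -34°
rotate link 1 by +57°: θ ← -34° +57° = 23°
h = r sin θ − e = 16.019976 − 13 = 3.019976
sin φ = h / L = 3.019976 / 181 = 0.01668495
φ = arcsin(0.01668495) = 0.956022°

0.9560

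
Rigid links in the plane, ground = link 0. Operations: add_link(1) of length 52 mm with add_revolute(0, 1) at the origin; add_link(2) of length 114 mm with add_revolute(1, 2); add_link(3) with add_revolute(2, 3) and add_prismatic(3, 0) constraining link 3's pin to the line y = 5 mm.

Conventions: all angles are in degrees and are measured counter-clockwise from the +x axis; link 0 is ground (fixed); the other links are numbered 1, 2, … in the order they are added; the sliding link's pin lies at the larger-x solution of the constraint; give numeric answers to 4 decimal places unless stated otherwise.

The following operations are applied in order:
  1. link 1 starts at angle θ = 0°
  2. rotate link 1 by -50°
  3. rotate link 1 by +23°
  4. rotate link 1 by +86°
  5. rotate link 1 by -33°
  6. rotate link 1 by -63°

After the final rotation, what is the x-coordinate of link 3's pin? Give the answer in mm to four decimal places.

geometry: r = 52 mm, L = 114 mm, e = 5 mm; θ starts at 0°
rotate link 1 by -50°: θ ← 0° -50° = -50°
rotate link 1 by +23°: θ ← -50° +23° = -27°
rotate link 1 by +86°: θ ← -27° +86° = 59°
rotate link 1 by -33°: θ ← 59° -33° = 26°
rotate link 1 by -63°: θ ← 26° -63° = -37°
crank pin P = (r cos θ, r sin θ) = (41.529047, -31.294381)
h = r sin θ − e = -31.294381 − 5 = -36.294381
x = r cos θ + √(L² − h²) = 41.529047 + 108.068117 = 149.597163

149.5972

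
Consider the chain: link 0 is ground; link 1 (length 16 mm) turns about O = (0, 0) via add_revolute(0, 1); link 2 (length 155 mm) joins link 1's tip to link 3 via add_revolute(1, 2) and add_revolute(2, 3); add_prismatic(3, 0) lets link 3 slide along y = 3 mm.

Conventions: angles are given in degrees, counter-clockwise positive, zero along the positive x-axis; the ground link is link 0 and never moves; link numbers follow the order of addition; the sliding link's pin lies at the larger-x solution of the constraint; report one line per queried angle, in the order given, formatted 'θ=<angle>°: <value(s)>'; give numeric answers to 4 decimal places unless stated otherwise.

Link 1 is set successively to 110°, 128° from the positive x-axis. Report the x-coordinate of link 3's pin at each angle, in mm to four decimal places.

geometry: r = 16 mm, L = 155 mm, e = 3 mm
θ=110°: crank pin P = (r cos θ, r sin θ) = (-5.472322, 15.035082)
θ=110°: h = r sin θ − e = 15.035082 − 3 = 12.035082
θ=110°: x = r cos θ + √(L² − h²) = -5.472322 + 154.532058 = 149.059735
θ=128°: crank pin P = (r cos θ, r sin θ) = (-9.850584, 12.608172)
θ=128°: h = r sin θ − e = 12.608172 − 3 = 9.608172
θ=128°: x = r cos θ + √(L² − h²) = -9.850584 + 154.701917 = 144.851333

θ=110°: 149.0597
θ=128°: 144.8513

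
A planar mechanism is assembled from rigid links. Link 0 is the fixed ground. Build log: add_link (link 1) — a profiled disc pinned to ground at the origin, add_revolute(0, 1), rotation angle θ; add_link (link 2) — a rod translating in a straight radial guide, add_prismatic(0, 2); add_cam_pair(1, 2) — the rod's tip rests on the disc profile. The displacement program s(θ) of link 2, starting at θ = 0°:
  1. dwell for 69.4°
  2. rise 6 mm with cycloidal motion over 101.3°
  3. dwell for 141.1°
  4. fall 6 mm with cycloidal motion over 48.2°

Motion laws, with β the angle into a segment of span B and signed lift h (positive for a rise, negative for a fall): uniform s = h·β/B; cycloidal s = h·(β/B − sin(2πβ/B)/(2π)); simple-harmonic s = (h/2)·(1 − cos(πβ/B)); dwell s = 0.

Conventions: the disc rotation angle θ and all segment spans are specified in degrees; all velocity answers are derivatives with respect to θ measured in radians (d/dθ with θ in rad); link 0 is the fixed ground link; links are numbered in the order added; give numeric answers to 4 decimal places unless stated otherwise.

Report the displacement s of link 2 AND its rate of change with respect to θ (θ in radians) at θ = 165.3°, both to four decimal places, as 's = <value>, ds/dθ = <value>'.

seg 1 [0°–69.4°] dwell: s stays 0.0000
seg 2 [69.4°–170.7°] cycloidal, h=6: θ=165.3° here. β=95.9, B=101.3. 6·(0.9467 − sin(2π·0.9467)/(2π)) = 5.9941 → s = 5.9941
velocity in seg [69.4°–170.7°] (cycloidal), θ in radians: β = 95.9° = 1.6738 rad, B = 101.3° = 1.7680 rad; ds/dθ = (h/B)(1 − cos(2πβ/B)) = (6/1.7680)(1 − cos(2π·0.9467)) = 0.188581 mm/rad

s = 5.9941, ds/dθ = 0.1886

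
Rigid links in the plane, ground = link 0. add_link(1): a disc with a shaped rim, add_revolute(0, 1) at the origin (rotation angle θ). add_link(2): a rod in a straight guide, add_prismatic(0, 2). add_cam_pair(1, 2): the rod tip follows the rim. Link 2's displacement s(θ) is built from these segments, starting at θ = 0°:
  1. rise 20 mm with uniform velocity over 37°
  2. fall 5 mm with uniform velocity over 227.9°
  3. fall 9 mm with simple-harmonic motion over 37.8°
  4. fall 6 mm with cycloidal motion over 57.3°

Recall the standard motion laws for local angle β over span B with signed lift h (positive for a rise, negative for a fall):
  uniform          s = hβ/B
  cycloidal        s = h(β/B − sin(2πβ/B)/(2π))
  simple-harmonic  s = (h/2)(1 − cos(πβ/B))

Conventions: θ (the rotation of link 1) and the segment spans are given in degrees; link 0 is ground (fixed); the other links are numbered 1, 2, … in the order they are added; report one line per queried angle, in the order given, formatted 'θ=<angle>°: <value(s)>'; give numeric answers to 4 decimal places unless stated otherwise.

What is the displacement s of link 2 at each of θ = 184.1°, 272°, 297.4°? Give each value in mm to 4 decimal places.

segment 1 (0° to 37°, uniform, h = 20) is passed completely: s = 0.0000 + (20) = 20.0000
θ = 184.1° falls in segment 2 (37° to 264.9°, uniform, h = -5): β = 184.1 − 37 = 147.1°, B = 227.9°; Δs = -5·147.1/227.9 = -3.2273; s = 20.0000 − 3.2273 = 16.7727
segment 2 (37° to 264.9°, uniform, h = -5) is passed completely: s = 20.0000 + (-5) = 15.0000
θ = 272° falls in segment 3 (264.9° to 302.7°, simple-harmonic, h = -9): β = 272 − 264.9 = 7.1°, B = 37.8°; Δs = -9/2·(1 − cos(π·0.1878)) = -0.7610; s = 15.0000 − 0.7610 = 14.2390
θ = 297.4° falls in segment 3 (264.9° to 302.7°, simple-harmonic, h = -9): β = 297.4 − 264.9 = 32.5°, B = 37.8°; Δs = -9/2·(1 − cos(π·0.8598)) = -8.5704; s = 15.0000 − 8.5704 = 6.4296

θ=184.1°: 16.7727
θ=272°: 14.2390
θ=297.4°: 6.4296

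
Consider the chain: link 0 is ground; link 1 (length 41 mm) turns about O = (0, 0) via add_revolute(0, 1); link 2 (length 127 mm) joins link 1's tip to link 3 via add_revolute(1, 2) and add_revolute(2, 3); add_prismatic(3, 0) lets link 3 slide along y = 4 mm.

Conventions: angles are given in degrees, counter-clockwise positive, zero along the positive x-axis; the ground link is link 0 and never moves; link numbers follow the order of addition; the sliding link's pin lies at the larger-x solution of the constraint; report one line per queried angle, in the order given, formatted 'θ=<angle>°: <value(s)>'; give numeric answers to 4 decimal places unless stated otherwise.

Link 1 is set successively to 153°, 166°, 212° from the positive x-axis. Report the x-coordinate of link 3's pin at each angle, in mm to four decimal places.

geometry: r = 41 mm, L = 127 mm, e = 4 mm
θ=153°: crank pin P = (r cos θ, r sin θ) = (-36.531267, 18.613610)
θ=153°: h = r sin θ − e = 18.613610 − 4 = 14.613610
θ=153°: x = r cos θ + √(L² − h²) = -36.531267 + 126.156420 = 89.625153
θ=166°: crank pin P = (r cos θ, r sin θ) = (-39.782125, 9.918798)
θ=166°: h = r sin θ − e = 9.918798 − 4 = 5.918798
θ=166°: x = r cos θ + √(L² − h²) = -39.782125 + 126.862003 = 87.079878
θ=212°: crank pin P = (r cos θ, r sin θ) = (-34.769972, -21.726690)
θ=212°: h = r sin θ − e = -21.726690 − 4 = -25.726690
θ=212°: x = r cos θ + √(L² − h²) = -34.769972 + 124.366947 = 89.596975

θ=153°: 89.6252
θ=166°: 87.0799
θ=212°: 89.5970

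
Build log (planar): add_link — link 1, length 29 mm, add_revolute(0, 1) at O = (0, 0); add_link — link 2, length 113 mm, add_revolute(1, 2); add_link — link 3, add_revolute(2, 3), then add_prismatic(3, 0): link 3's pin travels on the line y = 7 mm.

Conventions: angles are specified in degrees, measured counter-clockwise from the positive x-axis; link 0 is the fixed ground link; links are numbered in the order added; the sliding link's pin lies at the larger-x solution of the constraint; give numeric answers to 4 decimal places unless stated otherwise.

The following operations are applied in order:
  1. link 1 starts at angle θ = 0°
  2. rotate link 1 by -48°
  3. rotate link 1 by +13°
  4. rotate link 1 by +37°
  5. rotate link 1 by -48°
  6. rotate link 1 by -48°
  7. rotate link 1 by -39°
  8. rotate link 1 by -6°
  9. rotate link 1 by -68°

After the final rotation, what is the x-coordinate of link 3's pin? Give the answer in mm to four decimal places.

geometry: r = 29 mm, L = 113 mm, e = 7 mm; θ starts at 0°
rotate link 1 by -48°: θ ← 0° -48° = -48°
rotate link 1 by +13°: θ ← -48° +13° = -35°
rotate link 1 by +37°: θ ← -35° +37° = 2°
rotate link 1 by -48°: θ ← 2° -48° = -46°
rotate link 1 by -48°: θ ← -46° -48° = -94°
rotate link 1 by -39°: θ ← -94° -39° = -133°
rotate link 1 by -6°: θ ← -133° -6° = -139°
rotate link 1 by -68°: θ ← -139° -68° = -207°
crank pin P = (r cos θ, r sin θ) = (-25.839189, 13.165724)
h = r sin θ − e = 13.165724 − 7 = 6.165724
x = r cos θ + √(L² − h²) = -25.839189 + 112.831662 = 86.992472

86.9925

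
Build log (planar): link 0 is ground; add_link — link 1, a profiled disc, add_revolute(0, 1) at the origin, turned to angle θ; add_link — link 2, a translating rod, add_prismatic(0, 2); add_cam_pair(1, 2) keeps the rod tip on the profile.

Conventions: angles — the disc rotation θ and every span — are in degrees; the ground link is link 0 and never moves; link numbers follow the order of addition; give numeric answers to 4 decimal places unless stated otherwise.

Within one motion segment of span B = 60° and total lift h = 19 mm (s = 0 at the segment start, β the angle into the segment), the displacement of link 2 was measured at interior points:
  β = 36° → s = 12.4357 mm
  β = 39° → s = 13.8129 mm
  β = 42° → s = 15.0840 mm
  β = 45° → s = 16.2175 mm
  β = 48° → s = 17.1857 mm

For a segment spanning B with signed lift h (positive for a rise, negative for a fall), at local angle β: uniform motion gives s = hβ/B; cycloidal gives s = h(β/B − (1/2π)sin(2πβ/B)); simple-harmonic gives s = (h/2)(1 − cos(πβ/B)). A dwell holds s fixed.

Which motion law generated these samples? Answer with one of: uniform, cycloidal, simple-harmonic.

candidates at β/B = r: uniform s = h·r (linear in β); cycloidal s = h·(r − sin(2πr)/(2π)); simple-harmonic s = (h/2)(1 − cos(πr))
β=36°: printed 12.4357 | uniform 11.4000, cycloidal 13.1774, simple-harmonic 12.4357
β=39°: printed 13.8129 | uniform 12.3500, cycloidal 14.7964, simple-harmonic 13.8129
β=42°: printed 15.0840 | uniform 13.3000, cycloidal 16.1759, simple-harmonic 15.0840
β=45°: printed 16.2175 | uniform 14.2500, cycloidal 17.2739, simple-harmonic 16.2175
β=48°: printed 17.1857 | uniform 15.2000, cycloidal 18.0759, simple-harmonic 17.1857
only one law matches every sample → simple-harmonic

simple-harmonic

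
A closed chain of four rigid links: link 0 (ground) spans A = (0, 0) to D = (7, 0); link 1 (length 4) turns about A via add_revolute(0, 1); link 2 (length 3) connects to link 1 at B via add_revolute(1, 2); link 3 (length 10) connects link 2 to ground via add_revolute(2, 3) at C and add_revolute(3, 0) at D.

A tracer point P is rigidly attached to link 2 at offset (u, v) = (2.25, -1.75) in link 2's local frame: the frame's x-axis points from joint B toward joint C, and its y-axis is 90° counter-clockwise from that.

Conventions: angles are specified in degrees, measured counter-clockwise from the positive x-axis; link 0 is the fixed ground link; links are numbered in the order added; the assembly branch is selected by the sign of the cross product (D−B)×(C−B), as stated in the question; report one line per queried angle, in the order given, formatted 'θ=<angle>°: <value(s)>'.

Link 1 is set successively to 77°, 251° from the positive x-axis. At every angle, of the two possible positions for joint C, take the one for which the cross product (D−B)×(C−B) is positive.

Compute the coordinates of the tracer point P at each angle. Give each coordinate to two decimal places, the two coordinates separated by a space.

A=(0,0), D=(7.00,0)
θ=77°: B = A + 4.00·(cos77°, sin77°) = (0.8998, 3.8975)
θ=77°: |BD| = 7.2390
θ=77°: circle(B,3.00) ∩ circle(D,10.00): a=-2.6659, h=1.3758
θ=77°:   candidates: C₊=(-0.6060,6.4922) cross=9.959; C₋=(-2.0875,4.1735) cross=-9.959
θ=77°:   branch + wants cross > 0 → take C=(-0.6060,6.4922) (cross=9.959)
θ=77°: ex = (C−B)/|BC| = (-0.5019,0.8649); ey = (-0.8649,-0.5019)
θ=77°: P = B + 2.25·ex + -1.75·ey = (1.2840,6.7219)
θ=251°: B = A + 4.00·(cos251°, sin251°) = (-1.3023, -3.7821)
θ=251°: |BD| = 9.1231
θ=251°: circle(B,3.00) ∩ circle(D,10.00): a=-0.4257, h=2.9696
θ=251°:   candidates: C₊=(-2.9208,-1.2561) cross=27.092; C₋=(-0.4586,-6.6610) cross=-27.092
θ=251°:   branch + wants cross > 0 → take C=(-2.9208,-1.2561) (cross=27.092)
θ=251°: ex = (C−B)/|BC| = (-0.5395,0.8420); ey = (-0.8420,-0.5395)
θ=251°: P = B + 2.25·ex + -1.75·ey = (-1.0427,-0.9435)

θ=77°: 1.28 6.72
θ=251°: -1.04 -0.94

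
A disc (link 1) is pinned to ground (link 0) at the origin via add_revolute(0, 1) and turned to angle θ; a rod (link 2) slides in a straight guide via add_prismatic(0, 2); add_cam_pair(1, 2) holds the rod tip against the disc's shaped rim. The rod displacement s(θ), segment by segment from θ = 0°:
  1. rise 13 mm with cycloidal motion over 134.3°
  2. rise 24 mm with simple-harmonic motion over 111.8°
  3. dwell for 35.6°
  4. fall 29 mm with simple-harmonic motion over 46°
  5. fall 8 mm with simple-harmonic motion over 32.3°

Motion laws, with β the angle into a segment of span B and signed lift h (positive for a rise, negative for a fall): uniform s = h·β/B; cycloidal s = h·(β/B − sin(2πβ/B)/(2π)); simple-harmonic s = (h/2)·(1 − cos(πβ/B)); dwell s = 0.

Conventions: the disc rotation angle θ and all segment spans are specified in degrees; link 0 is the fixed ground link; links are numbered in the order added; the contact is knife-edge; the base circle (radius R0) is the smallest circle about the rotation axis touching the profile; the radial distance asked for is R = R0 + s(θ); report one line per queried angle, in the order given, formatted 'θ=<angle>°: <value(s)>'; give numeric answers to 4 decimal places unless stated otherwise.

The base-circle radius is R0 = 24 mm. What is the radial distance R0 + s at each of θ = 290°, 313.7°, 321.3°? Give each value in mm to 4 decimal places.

segment 1 (0° to 134.3°, cycloidal, h = 13) is passed completely: s = 0.0000 + (13) = 13.0000
segment 2 (134.3° to 246.1°, simple-harmonic, h = 24) is passed completely: s = 13.0000 + (24) = 37.0000
segment 3 (246.1° to 281.7°, dwell): s unchanged at 37.0000
θ = 290° falls in segment 4 (281.7° to 327.7°, simple-harmonic, h = -29): β = 290 − 281.7 = 8.3°, B = 46°; Δs = -29/2·(1 − cos(π·0.1804)) = -2.2679; s = 37.0000 − 2.2679 = 34.7321
θ = 313.7° falls in segment 4 (281.7° to 327.7°, simple-harmonic, h = -29): β = 313.7 − 281.7 = 32°, B = 46°; Δs = -29/2·(1 − cos(π·0.6957)) = -22.8619; s = 37.0000 − 22.8619 = 14.1381
θ = 321.3° falls in segment 4 (281.7° to 327.7°, simple-harmonic, h = -29): β = 321.3 − 281.7 = 39.6°, B = 46°; Δs = -29/2·(1 − cos(π·0.8609)) = -27.6368; s = 37.0000 − 27.6368 = 9.3632
θ=290°: R = R0 + s = 24 + 34.7321 = 58.7321
θ=313.7°: R = R0 + s = 24 + 14.1381 = 38.1381
θ=321.3°: R = R0 + s = 24 + 9.3632 = 33.3632

θ=290°: 58.7321
θ=313.7°: 38.1381
θ=321.3°: 33.3632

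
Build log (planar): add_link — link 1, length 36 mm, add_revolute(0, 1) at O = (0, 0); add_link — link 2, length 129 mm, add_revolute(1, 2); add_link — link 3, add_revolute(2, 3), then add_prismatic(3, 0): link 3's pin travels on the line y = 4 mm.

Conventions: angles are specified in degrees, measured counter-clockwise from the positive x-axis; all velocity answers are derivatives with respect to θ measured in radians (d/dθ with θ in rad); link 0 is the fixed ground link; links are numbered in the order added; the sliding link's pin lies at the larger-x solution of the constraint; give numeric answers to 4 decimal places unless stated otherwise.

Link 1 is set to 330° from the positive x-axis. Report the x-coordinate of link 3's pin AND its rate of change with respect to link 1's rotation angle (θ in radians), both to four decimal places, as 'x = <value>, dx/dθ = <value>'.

geometry: r = 36 mm, L = 129 mm, e = 4 mm
crank pin P = (r cos θ, r sin θ) = (31.176915, -18.000000)
h = r sin θ − e = -18.000000 − 4 = -22.000000
x = r cos θ + √(L² − h²) = 31.176915 + 127.110188 = 158.287103
dx/dθ = −r sin θ − h·r cos θ/√(L² − h²) (θ in radians; h = -22.000000) = 23.396044

x = 158.2871, dx/dθ = 23.3960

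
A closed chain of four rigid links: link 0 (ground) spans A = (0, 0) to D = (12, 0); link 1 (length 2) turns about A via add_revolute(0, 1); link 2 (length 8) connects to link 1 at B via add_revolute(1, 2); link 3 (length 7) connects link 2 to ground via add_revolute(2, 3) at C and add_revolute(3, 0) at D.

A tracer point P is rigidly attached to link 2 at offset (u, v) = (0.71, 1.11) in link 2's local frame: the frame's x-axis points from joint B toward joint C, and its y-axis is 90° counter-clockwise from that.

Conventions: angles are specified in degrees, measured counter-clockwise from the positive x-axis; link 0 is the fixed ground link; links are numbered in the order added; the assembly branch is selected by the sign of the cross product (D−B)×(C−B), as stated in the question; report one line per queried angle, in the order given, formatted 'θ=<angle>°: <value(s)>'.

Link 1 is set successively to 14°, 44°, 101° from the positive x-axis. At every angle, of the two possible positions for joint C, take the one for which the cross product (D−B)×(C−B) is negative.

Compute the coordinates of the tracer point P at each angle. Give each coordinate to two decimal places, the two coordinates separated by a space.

A=(0,0), D=(12.00,0)
θ=14°: B = A + 2.00·(cos14°, sin14°) = (1.9406, 0.4838)
θ=14°: |BD| = 10.0710
θ=14°: circle(B,8.00) ∩ circle(D,7.00): a=5.7802, h=5.5307
θ=14°:   candidates: C₊=(7.9799,5.7305) cross=55.700; C₋=(7.4484,-5.3182) cross=-55.700
θ=14°:   branch - wants cross < 0 → take C=(7.4484,-5.3182) (cross=-55.700)
θ=14°: ex = (C−B)/|BC| = (0.6885,-0.7253); ey = (0.7253,0.6885)
θ=14°: P = B + 0.71·ex + 1.11·ey = (3.2344,0.7331)
θ=44°: B = A + 2.00·(cos44°, sin44°) = (1.4387, 1.3893)
θ=44°: |BD| = 10.6523
θ=44°: circle(B,8.00) ∩ circle(D,7.00): a=6.0302, h=5.2570
θ=44°:   candidates: C₊=(8.1030,5.8150) cross=56.000; C₋=(6.7318,-4.6093) cross=-56.000
θ=44°:   branch - wants cross < 0 → take C=(6.7318,-4.6093) (cross=-56.000)
θ=44°: ex = (C−B)/|BC| = (0.6616,-0.7498); ey = (0.7498,0.6616)
θ=44°: P = B + 0.71·ex + 1.11·ey = (2.7407,1.5914)
θ=101°: B = A + 2.00·(cos101°, sin101°) = (-0.3816, 1.9633)
θ=101°: |BD| = 12.5363
θ=101°: circle(B,8.00) ∩ circle(D,7.00): a=6.8664, h=4.1052
θ=101°:   candidates: C₊=(7.0430,4.9424) cross=51.464; C₋=(5.7572,-3.1666) cross=-51.464
θ=101°:   branch - wants cross < 0 → take C=(5.7572,-3.1666) (cross=-51.464)
θ=101°: ex = (C−B)/|BC| = (0.7673,-0.6412); ey = (0.6412,0.7673)
θ=101°: P = B + 0.71·ex + 1.11·ey = (0.8750,2.3597)

θ=14°: 3.23 0.73
θ=44°: 2.74 1.59
θ=101°: 0.87 2.36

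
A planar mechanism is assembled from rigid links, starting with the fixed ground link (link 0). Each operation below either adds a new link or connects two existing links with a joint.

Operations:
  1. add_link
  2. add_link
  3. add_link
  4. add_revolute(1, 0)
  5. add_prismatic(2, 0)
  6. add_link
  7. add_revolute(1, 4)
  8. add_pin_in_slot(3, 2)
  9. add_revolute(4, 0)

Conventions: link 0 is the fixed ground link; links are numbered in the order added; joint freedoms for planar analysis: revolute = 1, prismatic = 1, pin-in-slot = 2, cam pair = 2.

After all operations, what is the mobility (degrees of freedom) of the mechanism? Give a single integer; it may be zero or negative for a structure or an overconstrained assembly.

link 0 = ground. State L|J1|J2 = 1|0|0
+link1  2|0|0
+link2  3|0|0
+link3  4|0|0
R(1,0) f=1→J1  4|1|0
P(2,0) f=1→J1  4|2|0
+link4  5|2|0
R(1,4) f=1→J1  5|3|0
PS(3,2) f=2→J2  5|3|1
R(4,0) f=1→J1  5|4|1
M = 3(5−1)−2·4−1 = 12−8−1 = 3

M = 3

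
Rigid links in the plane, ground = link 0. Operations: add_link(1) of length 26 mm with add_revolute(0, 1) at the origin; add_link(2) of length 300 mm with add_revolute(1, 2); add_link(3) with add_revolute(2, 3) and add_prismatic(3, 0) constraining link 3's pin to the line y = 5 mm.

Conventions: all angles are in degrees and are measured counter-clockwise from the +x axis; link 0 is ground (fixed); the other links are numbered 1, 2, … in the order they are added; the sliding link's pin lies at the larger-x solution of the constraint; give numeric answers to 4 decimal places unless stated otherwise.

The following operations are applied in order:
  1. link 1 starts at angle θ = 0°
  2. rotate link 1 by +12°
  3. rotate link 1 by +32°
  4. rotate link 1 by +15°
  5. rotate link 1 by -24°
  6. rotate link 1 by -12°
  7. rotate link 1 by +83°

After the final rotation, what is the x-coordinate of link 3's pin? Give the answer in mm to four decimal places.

geometry: r = 26 mm, L = 300 mm, e = 5 mm; θ starts at 0°
rotate link 1 by +12°: θ ← 0° +12° = 12°
rotate link 1 by +32°: θ ← 12° +32° = 44°
rotate link 1 by +15°: θ ← 44° +15° = 59°
rotate link 1 by -24°: θ ← 59° -24° = 35°
rotate link 1 by -12°: θ ← 35° -12° = 23°
rotate link 1 by +83°: θ ← 23° +83° = 106°
crank pin P = (r cos θ, r sin θ) = (-7.166571, 24.992804)
h = r sin θ − e = 24.992804 − 5 = 19.992804
x = r cos θ + √(L² − h²) = -7.166571 + 299.333072 = 292.166500

292.1665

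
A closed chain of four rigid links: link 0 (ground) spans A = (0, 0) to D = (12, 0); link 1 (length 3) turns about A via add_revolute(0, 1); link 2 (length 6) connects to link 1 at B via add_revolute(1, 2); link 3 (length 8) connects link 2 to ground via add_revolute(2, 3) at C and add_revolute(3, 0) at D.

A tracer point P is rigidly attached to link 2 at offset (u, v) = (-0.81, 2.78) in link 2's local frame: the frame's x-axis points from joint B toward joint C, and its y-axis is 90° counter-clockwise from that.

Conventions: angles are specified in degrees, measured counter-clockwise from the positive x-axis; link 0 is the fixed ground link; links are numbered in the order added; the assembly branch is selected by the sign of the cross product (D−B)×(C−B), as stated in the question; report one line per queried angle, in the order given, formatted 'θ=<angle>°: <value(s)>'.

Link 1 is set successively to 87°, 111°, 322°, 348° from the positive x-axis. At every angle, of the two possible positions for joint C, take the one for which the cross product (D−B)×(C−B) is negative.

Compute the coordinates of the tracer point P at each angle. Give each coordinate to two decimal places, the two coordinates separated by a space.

A=(0,0), D=(12.00,0)
θ=87°: B = A + 3.00·(cos87°, sin87°) = (0.1570, 2.9959)
θ=87°: |BD| = 12.2160
θ=87°: circle(B,6.00) ∩ circle(D,8.00): a=4.9620, h=3.3732
θ=87°:   candidates: C₊=(5.7947,5.0492) cross=41.207; C₋=(4.1402,-1.4912) cross=-41.207
θ=87°:   branch - wants cross < 0 → take C=(4.1402,-1.4912) (cross=-41.207)
θ=87°: ex = (C−B)/|BC| = (0.6639,-0.7479); ey = (0.7479,0.6639)
θ=87°: P = B + -0.81·ex + 2.78·ey = (1.6983,5.4472)
θ=111°: B = A + 3.00·(cos111°, sin111°) = (-1.0751, 2.8007)
θ=111°: |BD| = 13.3717
θ=111°: circle(B,6.00) ∩ circle(D,8.00): a=5.6389, h=2.0502
θ=111°:   candidates: C₊=(4.8681,3.6244) cross=27.414; C₋=(4.0093,-0.3850) cross=-27.414
θ=111°:   branch - wants cross < 0 → take C=(4.0093,-0.3850) (cross=-27.414)
θ=111°: ex = (C−B)/|BC| = (0.8474,-0.5310); ey = (0.5310,0.8474)
θ=111°: P = B + -0.81·ex + 2.78·ey = (-0.2854,5.5866)
θ=322°: B = A + 3.00·(cos322°, sin322°) = (2.3640, -1.8470)
θ=322°: |BD| = 9.8114
θ=322°: circle(B,6.00) ∩ circle(D,8.00): a=3.4788, h=4.8886
θ=322°:   candidates: C₊=(4.8603,3.6091) cross=47.964; C₋=(6.7009,-5.9933) cross=-47.964
θ=322°:   branch - wants cross < 0 → take C=(6.7009,-5.9933) (cross=-47.964)
θ=322°: ex = (C−B)/|BC| = (0.7228,-0.6910); ey = (0.6910,0.7228)
θ=322°: P = B + -0.81·ex + 2.78·ey = (3.6997,0.7222)
θ=348°: B = A + 3.00·(cos348°, sin348°) = (2.9344, -0.6237)
θ=348°: |BD| = 9.0870
θ=348°: circle(B,6.00) ∩ circle(D,8.00): a=3.0028, h=5.1945
θ=348°:   candidates: C₊=(5.5736,4.7646) cross=47.203; C₋=(6.2867,-5.5999) cross=-47.203
θ=348°:   branch - wants cross < 0 → take C=(6.2867,-5.5999) (cross=-47.203)
θ=348°: ex = (C−B)/|BC| = (0.5587,-0.8294); ey = (0.8294,0.5587)
θ=348°: P = B + -0.81·ex + 2.78·ey = (4.7875,1.6013)

θ=87°: 1.70 5.45
θ=111°: -0.29 5.59
θ=322°: 3.70 0.72
θ=348°: 4.79 1.60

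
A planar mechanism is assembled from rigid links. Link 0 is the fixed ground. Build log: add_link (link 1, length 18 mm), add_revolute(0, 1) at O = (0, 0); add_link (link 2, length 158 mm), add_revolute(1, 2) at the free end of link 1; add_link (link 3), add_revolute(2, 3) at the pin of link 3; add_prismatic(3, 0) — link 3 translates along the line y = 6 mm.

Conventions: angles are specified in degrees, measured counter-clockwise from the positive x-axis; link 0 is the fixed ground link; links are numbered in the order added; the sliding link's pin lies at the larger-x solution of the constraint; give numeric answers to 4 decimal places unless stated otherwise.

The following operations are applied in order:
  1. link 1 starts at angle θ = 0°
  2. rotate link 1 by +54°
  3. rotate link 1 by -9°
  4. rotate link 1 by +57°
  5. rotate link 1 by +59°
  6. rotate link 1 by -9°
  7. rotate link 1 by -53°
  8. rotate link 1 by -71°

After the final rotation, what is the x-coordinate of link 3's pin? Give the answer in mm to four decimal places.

geometry: r = 18 mm, L = 158 mm, e = 6 mm; θ starts at 0°
rotate link 1 by +54°: θ ← 0° +54° = 54°
rotate link 1 by -9°: θ ← 54° -9° = 45°
rotate link 1 by +57°: θ ← 45° +57° = 102°
rotate link 1 by +59°: θ ← 102° +59° = 161°
rotate link 1 by -9°: θ ← 161° -9° = 152°
rotate link 1 by -53°: θ ← 152° -53° = 99°
rotate link 1 by -71°: θ ← 99° -71° = 28°
crank pin P = (r cos θ, r sin θ) = (15.893057, 8.450488)
h = r sin θ − e = 8.450488 − 6 = 2.450488
x = r cos θ + √(L² − h²) = 15.893057 + 157.980996 = 173.874053

173.8741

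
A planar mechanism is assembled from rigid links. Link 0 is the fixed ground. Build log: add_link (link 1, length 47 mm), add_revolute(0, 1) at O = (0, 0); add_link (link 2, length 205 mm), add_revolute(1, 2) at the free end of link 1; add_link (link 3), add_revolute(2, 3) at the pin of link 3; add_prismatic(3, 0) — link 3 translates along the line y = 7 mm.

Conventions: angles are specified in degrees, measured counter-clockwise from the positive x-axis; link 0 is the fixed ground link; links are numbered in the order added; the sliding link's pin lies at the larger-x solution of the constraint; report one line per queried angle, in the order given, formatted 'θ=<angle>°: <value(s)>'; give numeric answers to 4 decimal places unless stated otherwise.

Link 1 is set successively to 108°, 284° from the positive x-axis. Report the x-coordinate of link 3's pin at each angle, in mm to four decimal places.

geometry: r = 47 mm, L = 205 mm, e = 7 mm
θ=108°: crank pin P = (r cos θ, r sin θ) = (-14.523799, 44.699656)
θ=108°: h = r sin θ − e = 44.699656 − 7 = 37.699656
θ=108°: x = r cos θ + √(L² − h²) = -14.523799 + 201.503687 = 186.979888
θ=284°: crank pin P = (r cos θ, r sin θ) = (11.370329, -45.603899)
θ=284°: h = r sin θ − e = -45.603899 − 7 = -52.603899
θ=284°: x = r cos θ + √(L² − h²) = 11.370329 + 198.135887 = 209.506216

θ=108°: 186.9799
θ=284°: 209.5062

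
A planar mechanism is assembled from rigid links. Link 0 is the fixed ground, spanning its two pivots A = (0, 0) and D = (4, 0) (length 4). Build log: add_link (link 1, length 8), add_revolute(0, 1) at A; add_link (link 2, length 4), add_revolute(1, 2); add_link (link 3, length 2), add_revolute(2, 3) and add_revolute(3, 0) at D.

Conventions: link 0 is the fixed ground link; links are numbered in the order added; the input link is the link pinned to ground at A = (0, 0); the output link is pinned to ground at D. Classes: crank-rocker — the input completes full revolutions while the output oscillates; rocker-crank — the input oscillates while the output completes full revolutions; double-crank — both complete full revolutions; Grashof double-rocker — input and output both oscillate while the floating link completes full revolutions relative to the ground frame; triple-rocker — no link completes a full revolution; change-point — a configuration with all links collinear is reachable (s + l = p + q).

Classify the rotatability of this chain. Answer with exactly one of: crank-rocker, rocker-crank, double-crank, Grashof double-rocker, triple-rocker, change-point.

lengths: ground=4, input=8, coupler=4, output=2
sorted: s=2 (shortest), l=8 (longest), p+q=8
s + l = 10 vs p + q = 8
s + l > p + q → non-Grashof → no link fully rotates → triple-rocker

triple-rocker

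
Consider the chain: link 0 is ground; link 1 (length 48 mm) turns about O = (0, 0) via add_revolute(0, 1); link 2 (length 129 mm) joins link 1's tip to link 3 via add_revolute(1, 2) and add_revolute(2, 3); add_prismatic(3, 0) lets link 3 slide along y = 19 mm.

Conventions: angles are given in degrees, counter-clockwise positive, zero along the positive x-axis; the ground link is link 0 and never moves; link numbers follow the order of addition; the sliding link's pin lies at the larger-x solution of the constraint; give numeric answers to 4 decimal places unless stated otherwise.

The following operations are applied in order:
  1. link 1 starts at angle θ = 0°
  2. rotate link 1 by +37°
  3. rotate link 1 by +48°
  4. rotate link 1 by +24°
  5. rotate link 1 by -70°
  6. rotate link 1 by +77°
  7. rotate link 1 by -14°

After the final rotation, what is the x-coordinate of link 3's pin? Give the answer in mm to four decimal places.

geometry: r = 48 mm, L = 129 mm, e = 19 mm; θ starts at 0°
rotate link 1 by +37°: θ ← 0° +37° = 37°
rotate link 1 by +48°: θ ← 37° +48° = 85°
rotate link 1 by +24°: θ ← 85° +24° = 109°
rotate link 1 by -70°: θ ← 109° -70° = 39°
rotate link 1 by +77°: θ ← 39° +77° = 116°
rotate link 1 by -14°: θ ← 116° -14° = 102°
crank pin P = (r cos θ, r sin θ) = (-9.979761, 46.951085)
h = r sin θ − e = 46.951085 − 19 = 27.951085
x = r cos θ + √(L² − h²) = -9.979761 + 125.935447 = 115.955686

115.9557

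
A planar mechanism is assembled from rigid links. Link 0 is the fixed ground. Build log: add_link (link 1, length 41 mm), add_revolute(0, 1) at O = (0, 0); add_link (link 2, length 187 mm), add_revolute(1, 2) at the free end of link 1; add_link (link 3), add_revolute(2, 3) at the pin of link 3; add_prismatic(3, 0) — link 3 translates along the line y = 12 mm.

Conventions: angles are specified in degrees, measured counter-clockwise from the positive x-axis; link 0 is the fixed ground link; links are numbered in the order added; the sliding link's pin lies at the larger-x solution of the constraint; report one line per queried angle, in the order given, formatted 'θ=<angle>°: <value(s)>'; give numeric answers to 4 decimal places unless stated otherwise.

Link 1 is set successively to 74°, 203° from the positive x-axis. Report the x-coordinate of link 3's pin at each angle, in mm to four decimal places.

geometry: r = 41 mm, L = 187 mm, e = 12 mm
θ=74°: crank pin P = (r cos θ, r sin θ) = (11.301132, 39.411730)
θ=74°: h = r sin θ − e = 39.411730 − 12 = 27.411730
θ=74°: x = r cos θ + √(L² − h²) = 11.301132 + 184.979991 = 196.281123
θ=203°: crank pin P = (r cos θ, r sin θ) = (-37.740699, -16.019976)
θ=203°: h = r sin θ − e = -16.019976 − 12 = -28.019976
θ=203°: x = r cos θ + √(L² − h²) = -37.740699 + 184.888834 = 147.148135

θ=74°: 196.2811
θ=203°: 147.1481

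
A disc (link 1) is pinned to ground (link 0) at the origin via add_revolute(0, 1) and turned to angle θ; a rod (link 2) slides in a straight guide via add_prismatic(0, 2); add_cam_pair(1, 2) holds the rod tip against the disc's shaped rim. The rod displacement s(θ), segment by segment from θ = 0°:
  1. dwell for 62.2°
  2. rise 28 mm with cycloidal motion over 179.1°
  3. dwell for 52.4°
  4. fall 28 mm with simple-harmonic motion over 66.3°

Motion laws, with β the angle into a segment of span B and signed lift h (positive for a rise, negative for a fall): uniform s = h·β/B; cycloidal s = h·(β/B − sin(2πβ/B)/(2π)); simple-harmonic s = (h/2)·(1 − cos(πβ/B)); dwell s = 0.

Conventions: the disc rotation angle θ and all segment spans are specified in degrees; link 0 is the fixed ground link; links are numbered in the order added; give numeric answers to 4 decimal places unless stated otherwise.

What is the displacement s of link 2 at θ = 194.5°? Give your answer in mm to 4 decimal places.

segment 1 (0° to 62.2°, dwell): s unchanged at 0.0000
θ = 194.5° falls in segment 2 (62.2° to 241.3°, cycloidal, h = 28): β = 194.5 − 62.2 = 132.3°, B = 179.1°; Δs = 28·(0.7387 − sin(2π·0.7387)/(2π)) = 25.1285; s = 0.0000 + 25.1285 = 25.1285

25.1285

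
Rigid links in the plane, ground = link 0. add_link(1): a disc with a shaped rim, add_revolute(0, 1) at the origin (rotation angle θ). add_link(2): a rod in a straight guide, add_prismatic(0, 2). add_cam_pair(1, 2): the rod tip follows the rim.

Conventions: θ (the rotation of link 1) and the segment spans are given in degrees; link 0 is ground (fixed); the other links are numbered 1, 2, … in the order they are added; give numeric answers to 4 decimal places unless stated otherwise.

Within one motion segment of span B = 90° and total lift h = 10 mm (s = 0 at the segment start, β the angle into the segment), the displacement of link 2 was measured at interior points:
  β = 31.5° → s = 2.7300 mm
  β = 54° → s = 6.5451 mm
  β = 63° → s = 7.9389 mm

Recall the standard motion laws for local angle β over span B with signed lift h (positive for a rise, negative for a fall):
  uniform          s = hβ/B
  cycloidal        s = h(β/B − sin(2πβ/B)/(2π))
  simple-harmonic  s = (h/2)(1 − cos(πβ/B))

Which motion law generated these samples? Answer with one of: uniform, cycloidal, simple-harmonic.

candidates at β/B = r: uniform s = h·r (linear in β); cycloidal s = h·(r − sin(2πr)/(2π)); simple-harmonic s = (h/2)(1 − cos(πr))
β=31.5°: printed 2.7300 | uniform 3.5000, cycloidal 2.2124, simple-harmonic 2.7300
β=54°: printed 6.5451 | uniform 6.0000, cycloidal 6.9355, simple-harmonic 6.5451
β=63°: printed 7.9389 | uniform 7.0000, cycloidal 8.5137, simple-harmonic 7.9389
only one law matches every sample → simple-harmonic

simple-harmonic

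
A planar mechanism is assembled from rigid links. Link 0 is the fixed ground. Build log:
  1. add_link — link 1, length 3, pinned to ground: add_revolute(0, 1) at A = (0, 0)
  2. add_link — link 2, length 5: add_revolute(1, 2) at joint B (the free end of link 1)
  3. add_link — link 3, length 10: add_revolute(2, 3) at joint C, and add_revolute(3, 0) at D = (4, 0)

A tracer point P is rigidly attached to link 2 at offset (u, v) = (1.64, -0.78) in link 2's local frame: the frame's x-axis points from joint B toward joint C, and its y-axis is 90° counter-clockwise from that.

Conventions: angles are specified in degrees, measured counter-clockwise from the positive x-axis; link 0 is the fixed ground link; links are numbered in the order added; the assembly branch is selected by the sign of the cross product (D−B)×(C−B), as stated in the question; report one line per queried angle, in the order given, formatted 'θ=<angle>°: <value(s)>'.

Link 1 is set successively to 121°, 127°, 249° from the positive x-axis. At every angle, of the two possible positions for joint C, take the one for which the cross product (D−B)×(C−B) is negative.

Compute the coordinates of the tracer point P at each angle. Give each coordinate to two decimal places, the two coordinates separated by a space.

A=(0,0), D=(4.00,0)
θ=121°: B = A + 3.00·(cos121°, sin121°) = (-1.5451, 2.5715)
θ=121°: |BD| = 6.1124
θ=121°: circle(B,5.00) ∩ circle(D,10.00): a=-3.0789, h=3.9396
θ=121°:   candidates: C₊=(-2.6809,7.4408) cross=24.080; C₋=(-5.9957,0.2929) cross=-24.080
θ=121°:   branch - wants cross < 0 → take C=(-5.9957,0.2929) (cross=-24.080)
θ=121°: ex = (C−B)/|BC| = (-0.8901,-0.4557); ey = (0.4557,-0.8901)
θ=121°: P = B + 1.64·ex + -0.78·ey = (-3.3604,2.5184)
θ=127°: B = A + 3.00·(cos127°, sin127°) = (-1.8054, 2.3959)
θ=127°: |BD| = 6.2804
θ=127°: circle(B,5.00) ∩ circle(D,10.00): a=-2.8307, h=4.1215
θ=127°:   candidates: C₊=(-2.8498,7.2856) cross=25.885; C₋=(-5.9944,-0.3340) cross=-25.885
θ=127°:   branch - wants cross < 0 → take C=(-5.9944,-0.3340) (cross=-25.885)
θ=127°: ex = (C−B)/|BC| = (-0.8378,-0.5460); ey = (0.5460,-0.8378)
θ=127°: P = B + 1.64·ex + -0.78·ey = (-3.6053,2.1540)
θ=249°: B = A + 3.00·(cos249°, sin249°) = (-1.0751, -2.8007)
θ=249°: |BD| = 5.7966
θ=249°: circle(B,5.00) ∩ circle(D,10.00): a=-3.5710, h=3.4997
θ=249°:   candidates: C₊=(-5.8925,-1.4620) cross=20.287; C₋=(-2.5106,-7.5902) cross=-20.287
θ=249°:   branch - wants cross < 0 → take C=(-2.5106,-7.5902) (cross=-20.287)
θ=249°: ex = (C−B)/|BC| = (-0.2871,-0.9579); ey = (0.9579,-0.2871)
θ=249°: P = B + 1.64·ex + -0.78·ey = (-2.2931,-4.1478)

θ=121°: -3.36 2.52
θ=127°: -3.61 2.15
θ=249°: -2.29 -4.15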